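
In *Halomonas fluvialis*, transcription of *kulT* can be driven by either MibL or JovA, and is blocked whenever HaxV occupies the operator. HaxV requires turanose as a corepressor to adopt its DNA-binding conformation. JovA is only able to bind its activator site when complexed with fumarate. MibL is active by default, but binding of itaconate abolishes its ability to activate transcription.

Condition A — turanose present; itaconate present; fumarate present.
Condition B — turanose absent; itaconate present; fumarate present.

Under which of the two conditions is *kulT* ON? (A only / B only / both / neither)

B only

Condition A:
Turanose is present, so HaxV is active.
Itaconate is present, so MibL is inactive.
Fumarate is present, so JovA is active.
With repressor HaxV bound, *kulT* is not transcribed.
→ *kulT* is OFF in A.
Condition B:
Turanose is absent, so HaxV is inactive.
Itaconate is present, so MibL is inactive.
Fumarate is present, so JovA is active.
Activator JovA is present, so *kulT* is transcribed.
→ *kulT* is ON in B.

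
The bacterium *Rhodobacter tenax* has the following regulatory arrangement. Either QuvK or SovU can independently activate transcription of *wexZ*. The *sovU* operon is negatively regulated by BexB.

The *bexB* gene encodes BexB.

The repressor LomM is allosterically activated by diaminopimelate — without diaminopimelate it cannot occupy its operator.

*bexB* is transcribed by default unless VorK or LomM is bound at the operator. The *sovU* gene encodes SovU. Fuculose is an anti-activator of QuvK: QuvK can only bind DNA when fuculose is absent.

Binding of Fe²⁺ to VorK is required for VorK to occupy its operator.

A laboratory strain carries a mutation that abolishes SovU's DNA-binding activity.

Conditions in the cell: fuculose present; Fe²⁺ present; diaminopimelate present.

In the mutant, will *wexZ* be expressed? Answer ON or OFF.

Fuculose is present, so QuvK is inactive.
SovU is non-functional in this strain, so it has no effect.
No activator is available at the *wexZ* promoter, so *wexZ* is not transcribed.

OFF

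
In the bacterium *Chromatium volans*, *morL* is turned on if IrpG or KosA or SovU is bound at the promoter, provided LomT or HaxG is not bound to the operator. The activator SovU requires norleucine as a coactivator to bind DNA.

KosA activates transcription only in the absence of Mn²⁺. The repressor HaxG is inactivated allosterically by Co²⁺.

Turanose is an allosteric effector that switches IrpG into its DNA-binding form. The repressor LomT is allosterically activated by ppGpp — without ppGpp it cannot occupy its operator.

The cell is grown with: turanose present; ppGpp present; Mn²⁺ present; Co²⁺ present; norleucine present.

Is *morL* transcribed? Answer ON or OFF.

OFF

Turanose is present, so IrpG is active.
Mn²⁺ is present, so KosA is inactive.
Norleucine is present, so SovU is active.
ppGpp is present, so LomT is active.
Co²⁺ is present, so HaxG is inactive.
With repressor LomT bound, *morL* is not transcribed.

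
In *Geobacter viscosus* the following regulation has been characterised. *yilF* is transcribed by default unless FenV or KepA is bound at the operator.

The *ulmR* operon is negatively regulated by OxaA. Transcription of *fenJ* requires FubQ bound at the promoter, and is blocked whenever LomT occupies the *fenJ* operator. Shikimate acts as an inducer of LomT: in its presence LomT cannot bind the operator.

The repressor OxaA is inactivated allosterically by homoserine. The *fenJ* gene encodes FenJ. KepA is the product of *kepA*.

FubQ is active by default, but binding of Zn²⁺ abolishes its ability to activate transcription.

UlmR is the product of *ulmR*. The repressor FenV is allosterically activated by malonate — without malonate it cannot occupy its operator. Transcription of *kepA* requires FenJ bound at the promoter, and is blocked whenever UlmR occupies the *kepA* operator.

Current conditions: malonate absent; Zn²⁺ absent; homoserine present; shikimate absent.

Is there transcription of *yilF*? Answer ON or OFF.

Malonate is absent, so FenV is inactive.
Zn²⁺ is absent, so FubQ is active.
Shikimate is absent, so LomT is active.
With repressor LomT bound, *fenJ* is not transcribed.
So FenJ is not produced.
Homoserine is present, so OxaA is inactive.
With no repressor bound, *ulmR* is transcribed.
So UlmR is produced and active.
With repressor UlmR bound, *kepA* is not transcribed.
So KepA is not produced.
With no repressor bound, *yilF* is transcribed.

ON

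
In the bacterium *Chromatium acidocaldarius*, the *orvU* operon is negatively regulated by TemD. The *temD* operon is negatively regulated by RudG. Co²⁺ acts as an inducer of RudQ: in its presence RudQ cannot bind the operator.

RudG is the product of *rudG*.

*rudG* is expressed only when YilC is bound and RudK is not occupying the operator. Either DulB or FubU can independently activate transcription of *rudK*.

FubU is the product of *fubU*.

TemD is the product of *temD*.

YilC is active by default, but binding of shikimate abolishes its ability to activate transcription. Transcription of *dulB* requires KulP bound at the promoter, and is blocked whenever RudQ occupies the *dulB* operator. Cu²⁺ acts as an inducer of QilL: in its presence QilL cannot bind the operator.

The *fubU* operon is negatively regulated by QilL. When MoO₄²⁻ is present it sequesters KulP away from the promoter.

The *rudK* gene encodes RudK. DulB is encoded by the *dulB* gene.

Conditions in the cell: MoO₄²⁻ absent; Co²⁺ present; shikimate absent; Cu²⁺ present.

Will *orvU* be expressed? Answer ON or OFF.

Co²⁺ is present, so RudQ is inactive.
MoO₄²⁻ is absent, so KulP is active.
No repressor is bound and KulP is active, so *dulB* is transcribed.
So DulB is produced and active.
Cu²⁺ is present, so QilL is inactive.
With no repressor bound, *fubU* is transcribed.
So FubU is produced and active.
Activator DulB is present, so *rudK* is transcribed.
So RudK is produced and active.
Shikimate is absent, so YilC is active.
With repressor RudK bound, *rudG* is not transcribed.
So RudG is not produced.
With no repressor bound, *temD* is transcribed.
So TemD is produced and active.
With repressor TemD bound, *orvU* is not transcribed.

OFF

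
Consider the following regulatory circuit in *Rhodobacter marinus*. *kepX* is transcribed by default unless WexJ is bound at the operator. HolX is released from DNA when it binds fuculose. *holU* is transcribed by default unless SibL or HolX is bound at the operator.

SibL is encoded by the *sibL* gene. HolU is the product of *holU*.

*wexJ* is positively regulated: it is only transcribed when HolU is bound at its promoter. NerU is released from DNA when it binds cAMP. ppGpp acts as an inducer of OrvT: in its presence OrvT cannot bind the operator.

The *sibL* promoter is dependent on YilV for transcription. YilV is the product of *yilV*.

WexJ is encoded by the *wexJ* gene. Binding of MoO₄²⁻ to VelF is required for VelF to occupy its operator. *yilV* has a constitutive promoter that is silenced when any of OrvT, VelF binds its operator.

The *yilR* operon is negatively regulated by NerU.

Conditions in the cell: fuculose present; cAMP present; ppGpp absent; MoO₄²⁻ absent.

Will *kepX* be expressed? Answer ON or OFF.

OFF

ppGpp is absent, so OrvT is active.
MoO₄²⁻ is absent, so VelF is inactive.
With repressor OrvT bound, *yilV* is not transcribed.
So YilV is not produced.
Required activator YilV is absent, so *sibL* is not transcribed.
So SibL is not produced.
Fuculose is present, so HolX is inactive.
With no repressor bound, *holU* is transcribed.
So HolU is produced and active.
No repressor is bound and HolU is active, so *wexJ* is transcribed.
So WexJ is produced and active.
With repressor WexJ bound, *kepX* is not transcribed.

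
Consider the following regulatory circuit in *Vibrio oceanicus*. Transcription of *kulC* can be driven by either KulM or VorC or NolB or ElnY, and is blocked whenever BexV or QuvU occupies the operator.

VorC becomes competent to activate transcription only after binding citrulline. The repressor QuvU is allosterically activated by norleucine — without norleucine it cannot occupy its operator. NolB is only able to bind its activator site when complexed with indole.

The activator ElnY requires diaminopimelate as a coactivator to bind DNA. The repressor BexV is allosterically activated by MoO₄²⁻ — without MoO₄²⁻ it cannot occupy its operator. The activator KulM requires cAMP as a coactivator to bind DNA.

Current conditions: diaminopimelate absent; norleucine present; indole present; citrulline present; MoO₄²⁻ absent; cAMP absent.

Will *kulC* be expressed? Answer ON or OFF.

cAMP is absent, so KulM is inactive.
MoO₄²⁻ is absent, so BexV is inactive.
Citrulline is present, so VorC is active.
Indole is present, so NolB is active.
Norleucine is present, so QuvU is active.
Diaminopimelate is absent, so ElnY is inactive.
With repressor QuvU bound, *kulC* is not transcribed.

OFF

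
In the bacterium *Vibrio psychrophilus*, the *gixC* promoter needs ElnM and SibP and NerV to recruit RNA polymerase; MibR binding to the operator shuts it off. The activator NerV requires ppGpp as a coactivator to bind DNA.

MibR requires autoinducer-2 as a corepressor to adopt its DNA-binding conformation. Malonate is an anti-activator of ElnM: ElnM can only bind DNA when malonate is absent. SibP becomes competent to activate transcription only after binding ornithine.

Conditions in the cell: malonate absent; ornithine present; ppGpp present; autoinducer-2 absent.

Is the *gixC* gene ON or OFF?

ON

Autoinducer-2 is absent, so MibR is inactive.
Malonate is absent, so ElnM is active.
Ornithine is present, so SibP is active.
ppGpp is present, so NerV is active.
No repressor is bound and ElnM and SibP and NerV are active, so *gixC* is transcribed.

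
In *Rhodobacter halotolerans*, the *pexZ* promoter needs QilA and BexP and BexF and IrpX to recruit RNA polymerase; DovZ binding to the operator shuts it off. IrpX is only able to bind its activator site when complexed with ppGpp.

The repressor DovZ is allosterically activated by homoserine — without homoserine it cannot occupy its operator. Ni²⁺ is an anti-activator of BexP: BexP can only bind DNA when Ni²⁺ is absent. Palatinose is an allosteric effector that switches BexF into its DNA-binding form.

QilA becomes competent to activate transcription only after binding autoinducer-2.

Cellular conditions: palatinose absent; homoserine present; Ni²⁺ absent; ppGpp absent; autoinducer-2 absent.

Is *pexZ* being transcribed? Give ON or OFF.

OFF

Autoinducer-2 is absent, so QilA is inactive.
Ni²⁺ is absent, so BexP is active.
Homoserine is present, so DovZ is active.
Palatinose is absent, so BexF is inactive.
ppGpp is absent, so IrpX is inactive.
With repressor DovZ bound, *pexZ* is not transcribed.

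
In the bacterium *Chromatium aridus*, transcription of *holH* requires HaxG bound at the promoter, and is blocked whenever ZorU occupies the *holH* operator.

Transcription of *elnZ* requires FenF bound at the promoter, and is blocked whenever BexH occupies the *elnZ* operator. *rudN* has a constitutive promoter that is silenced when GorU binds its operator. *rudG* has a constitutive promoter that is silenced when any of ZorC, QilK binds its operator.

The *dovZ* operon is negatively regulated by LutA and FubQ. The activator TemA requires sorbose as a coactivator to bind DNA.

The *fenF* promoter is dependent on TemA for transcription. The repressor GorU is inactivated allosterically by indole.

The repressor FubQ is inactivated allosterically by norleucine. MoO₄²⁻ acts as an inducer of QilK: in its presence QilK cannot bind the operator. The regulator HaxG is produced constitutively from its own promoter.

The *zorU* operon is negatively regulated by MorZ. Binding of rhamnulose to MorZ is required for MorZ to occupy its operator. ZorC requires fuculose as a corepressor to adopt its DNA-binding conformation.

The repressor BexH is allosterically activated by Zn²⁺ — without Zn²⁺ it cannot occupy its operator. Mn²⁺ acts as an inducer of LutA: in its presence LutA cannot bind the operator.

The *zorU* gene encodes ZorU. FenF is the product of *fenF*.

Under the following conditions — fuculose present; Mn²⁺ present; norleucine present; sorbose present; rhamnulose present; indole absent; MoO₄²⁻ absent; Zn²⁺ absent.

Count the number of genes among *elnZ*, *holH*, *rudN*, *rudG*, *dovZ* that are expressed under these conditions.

3

Zn²⁺ is absent, so BexH is inactive.
Sorbose is present, so TemA is active.
No repressor is bound and TemA is active, so *fenF* is transcribed.
So FenF is produced and active.
No repressor is bound and FenF is active, so *elnZ* is transcribed.
→ *elnZ* is ON.
HaxG is produced constitutively and is active.
Rhamnulose is present, so MorZ is active.
With repressor MorZ bound, *zorU* is not transcribed.
So ZorU is not produced.
No repressor is bound and HaxG is active, so *holH* is transcribed.
→ *holH* is ON.
Indole is absent, so GorU is active.
With repressor GorU bound, *rudN* is not transcribed.
→ *rudN* is OFF.
Fuculose is present, so ZorC is active.
MoO₄²⁻ is absent, so QilK is active.
With repressor ZorC bound, *rudG* is not transcribed.
→ *rudG* is OFF.
Mn²⁺ is present, so LutA is inactive.
Norleucine is present, so FubQ is inactive.
With no repressor bound, *dovZ* is transcribed.
→ *dovZ* is ON.
3 of the 5 genes are transcribed.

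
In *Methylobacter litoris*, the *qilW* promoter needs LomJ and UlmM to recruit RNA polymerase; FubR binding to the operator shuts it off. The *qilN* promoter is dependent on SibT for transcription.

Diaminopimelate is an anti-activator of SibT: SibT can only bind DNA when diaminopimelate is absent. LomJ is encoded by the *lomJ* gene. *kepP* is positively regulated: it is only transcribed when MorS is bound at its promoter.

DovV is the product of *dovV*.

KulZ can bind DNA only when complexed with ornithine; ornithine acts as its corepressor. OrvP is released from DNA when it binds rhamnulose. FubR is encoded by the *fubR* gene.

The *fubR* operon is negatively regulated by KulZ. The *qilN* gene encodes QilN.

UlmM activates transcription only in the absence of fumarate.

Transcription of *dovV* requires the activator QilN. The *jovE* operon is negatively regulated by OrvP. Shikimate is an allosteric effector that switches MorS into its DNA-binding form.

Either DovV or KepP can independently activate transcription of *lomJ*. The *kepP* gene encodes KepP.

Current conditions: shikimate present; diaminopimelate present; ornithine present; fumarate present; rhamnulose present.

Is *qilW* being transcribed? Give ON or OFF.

Diaminopimelate is present, so SibT is inactive.
Required activator SibT is absent, so *qilN* is not transcribed.
So QilN is not produced.
Required activator QilN is absent, so *dovV* is not transcribed.
So DovV is not produced.
Shikimate is present, so MorS is active.
No repressor is bound and MorS is active, so *kepP* is transcribed.
So KepP is produced and active.
Activator KepP is present, so *lomJ* is transcribed.
So LomJ is produced and active.
Fumarate is present, so UlmM is inactive.
Ornithine is present, so KulZ is active.
With repressor KulZ bound, *fubR* is not transcribed.
So FubR is not produced.
Required activator UlmM is absent, so *qilW* is not transcribed.

OFF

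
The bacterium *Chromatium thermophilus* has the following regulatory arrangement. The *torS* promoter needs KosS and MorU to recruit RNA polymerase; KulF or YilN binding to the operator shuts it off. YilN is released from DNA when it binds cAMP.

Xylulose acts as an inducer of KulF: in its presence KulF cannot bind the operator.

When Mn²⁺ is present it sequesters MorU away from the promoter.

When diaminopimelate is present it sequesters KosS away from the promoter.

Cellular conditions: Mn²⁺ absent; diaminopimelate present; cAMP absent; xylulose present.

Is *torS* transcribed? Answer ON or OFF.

Diaminopimelate is present, so KosS is inactive.
Mn²⁺ is absent, so MorU is active.
Xylulose is present, so KulF is inactive.
cAMP is absent, so YilN is active.
With repressor YilN bound, *torS* is not transcribed.

OFF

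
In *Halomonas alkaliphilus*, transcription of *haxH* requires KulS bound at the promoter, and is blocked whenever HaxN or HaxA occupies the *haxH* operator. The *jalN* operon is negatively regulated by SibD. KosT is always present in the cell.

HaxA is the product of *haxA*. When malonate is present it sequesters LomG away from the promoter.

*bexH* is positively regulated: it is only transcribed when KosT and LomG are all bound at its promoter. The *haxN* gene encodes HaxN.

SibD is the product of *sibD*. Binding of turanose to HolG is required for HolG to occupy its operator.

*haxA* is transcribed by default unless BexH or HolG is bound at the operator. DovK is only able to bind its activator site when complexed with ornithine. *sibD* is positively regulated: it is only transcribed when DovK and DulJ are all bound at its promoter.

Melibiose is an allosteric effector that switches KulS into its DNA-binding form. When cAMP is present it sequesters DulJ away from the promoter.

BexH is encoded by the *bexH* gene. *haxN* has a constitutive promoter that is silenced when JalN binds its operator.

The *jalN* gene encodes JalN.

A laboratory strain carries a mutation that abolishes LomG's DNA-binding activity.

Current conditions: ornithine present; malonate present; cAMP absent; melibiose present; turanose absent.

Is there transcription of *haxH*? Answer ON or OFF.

OFF

Ornithine is present, so DovK is active.
cAMP is absent, so DulJ is active.
No repressor is bound and DovK and DulJ are active, so *sibD* is transcribed.
So SibD is produced and active.
With repressor SibD bound, *jalN* is not transcribed.
So JalN is not produced.
With no repressor bound, *haxN* is transcribed.
So HaxN is produced and active.
Melibiose is present, so KulS is active.
KosT is produced constitutively and is active.
LomG is non-functional in this strain, so it has no effect.
Required activator LomG is absent, so *bexH* is not transcribed.
So BexH is not produced.
Turanose is absent, so HolG is inactive.
With no repressor bound, *haxA* is transcribed.
So HaxA is produced and active.
With repressor HaxN bound, *haxH* is not transcribed.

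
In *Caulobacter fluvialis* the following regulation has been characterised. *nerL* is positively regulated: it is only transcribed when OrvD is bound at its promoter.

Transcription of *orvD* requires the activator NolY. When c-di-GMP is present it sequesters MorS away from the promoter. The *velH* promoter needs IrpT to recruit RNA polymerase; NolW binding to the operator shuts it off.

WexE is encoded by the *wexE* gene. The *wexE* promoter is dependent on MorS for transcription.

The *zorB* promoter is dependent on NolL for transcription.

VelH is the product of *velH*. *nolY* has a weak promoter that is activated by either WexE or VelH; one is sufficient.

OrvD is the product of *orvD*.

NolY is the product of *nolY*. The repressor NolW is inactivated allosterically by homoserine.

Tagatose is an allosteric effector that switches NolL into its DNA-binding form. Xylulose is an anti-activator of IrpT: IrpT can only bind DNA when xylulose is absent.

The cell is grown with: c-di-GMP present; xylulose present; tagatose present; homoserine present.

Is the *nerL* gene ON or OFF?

OFF

c-di-GMP is present, so MorS is inactive.
Required activator MorS is absent, so *wexE* is not transcribed.
So WexE is not produced.
Homoserine is present, so NolW is inactive.
Xylulose is present, so IrpT is inactive.
Required activator IrpT is absent, so *velH* is not transcribed.
So VelH is not produced.
No activator is available at the *nolY* promoter, so *nolY* is not transcribed.
So NolY is not produced.
Required activator NolY is absent, so *orvD* is not transcribed.
So OrvD is not produced.
Required activator OrvD is absent, so *nerL* is not transcribed.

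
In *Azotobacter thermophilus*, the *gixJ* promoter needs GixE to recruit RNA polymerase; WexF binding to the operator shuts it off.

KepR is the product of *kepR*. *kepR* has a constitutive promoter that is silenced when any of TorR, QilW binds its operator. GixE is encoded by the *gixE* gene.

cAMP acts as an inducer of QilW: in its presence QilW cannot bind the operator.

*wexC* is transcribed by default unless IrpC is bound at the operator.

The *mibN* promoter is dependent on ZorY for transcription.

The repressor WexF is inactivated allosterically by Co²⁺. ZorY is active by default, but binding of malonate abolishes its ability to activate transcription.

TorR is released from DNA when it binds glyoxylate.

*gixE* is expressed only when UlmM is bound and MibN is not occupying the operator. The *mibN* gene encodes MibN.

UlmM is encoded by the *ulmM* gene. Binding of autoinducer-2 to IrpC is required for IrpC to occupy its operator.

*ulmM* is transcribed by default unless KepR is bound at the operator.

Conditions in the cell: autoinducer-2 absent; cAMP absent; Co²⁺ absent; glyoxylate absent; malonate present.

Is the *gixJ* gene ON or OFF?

Malonate is present, so ZorY is inactive.
Required activator ZorY is absent, so *mibN* is not transcribed.
So MibN is not produced.
Glyoxylate is absent, so TorR is active.
cAMP is absent, so QilW is active.
With repressor TorR bound, *kepR* is not transcribed.
So KepR is not produced.
With no repressor bound, *ulmM* is transcribed.
So UlmM is produced and active.
No repressor is bound and UlmM is active, so *gixE* is transcribed.
So GixE is produced and active.
Co²⁺ is absent, so WexF is active.
With repressor WexF bound, *gixJ* is not transcribed.

OFF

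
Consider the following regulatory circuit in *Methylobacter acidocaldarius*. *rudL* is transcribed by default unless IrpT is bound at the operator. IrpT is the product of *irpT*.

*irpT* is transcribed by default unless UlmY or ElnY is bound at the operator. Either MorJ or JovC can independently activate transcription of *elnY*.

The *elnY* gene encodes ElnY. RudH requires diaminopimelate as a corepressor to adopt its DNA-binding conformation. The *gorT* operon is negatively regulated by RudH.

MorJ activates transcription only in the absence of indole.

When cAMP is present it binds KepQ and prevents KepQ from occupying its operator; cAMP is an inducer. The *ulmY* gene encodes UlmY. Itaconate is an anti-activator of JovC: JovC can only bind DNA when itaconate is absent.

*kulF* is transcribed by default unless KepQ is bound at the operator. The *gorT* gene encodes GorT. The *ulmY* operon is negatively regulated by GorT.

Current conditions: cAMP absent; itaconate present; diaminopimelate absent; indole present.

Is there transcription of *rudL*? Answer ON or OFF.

OFF

Diaminopimelate is absent, so RudH is inactive.
With no repressor bound, *gorT* is transcribed.
So GorT is produced and active.
With repressor GorT bound, *ulmY* is not transcribed.
So UlmY is not produced.
Indole is present, so MorJ is inactive.
Itaconate is present, so JovC is inactive.
No activator is available at the *elnY* promoter, so *elnY* is not transcribed.
So ElnY is not produced.
With no repressor bound, *irpT* is transcribed.
So IrpT is produced and active.
With repressor IrpT bound, *rudL* is not transcribed.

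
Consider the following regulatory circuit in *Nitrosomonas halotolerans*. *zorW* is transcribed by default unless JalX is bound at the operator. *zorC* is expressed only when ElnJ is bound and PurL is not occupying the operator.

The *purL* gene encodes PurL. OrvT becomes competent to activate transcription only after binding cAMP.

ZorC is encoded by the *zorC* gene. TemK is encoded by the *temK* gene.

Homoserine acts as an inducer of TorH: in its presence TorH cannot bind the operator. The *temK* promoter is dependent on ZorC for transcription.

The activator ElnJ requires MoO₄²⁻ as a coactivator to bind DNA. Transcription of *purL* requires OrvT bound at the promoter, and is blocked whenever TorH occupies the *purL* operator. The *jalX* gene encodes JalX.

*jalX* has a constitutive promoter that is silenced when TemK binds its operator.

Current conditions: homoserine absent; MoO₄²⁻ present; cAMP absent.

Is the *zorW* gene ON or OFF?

Homoserine is absent, so TorH is active.
cAMP is absent, so OrvT is inactive.
With repressor TorH bound, *purL* is not transcribed.
So PurL is not produced.
MoO₄²⁻ is present, so ElnJ is active.
No repressor is bound and ElnJ is active, so *zorC* is transcribed.
So ZorC is produced and active.
No repressor is bound and ZorC is active, so *temK* is transcribed.
So TemK is produced and active.
With repressor TemK bound, *jalX* is not transcribed.
So JalX is not produced.
With no repressor bound, *zorW* is transcribed.

ON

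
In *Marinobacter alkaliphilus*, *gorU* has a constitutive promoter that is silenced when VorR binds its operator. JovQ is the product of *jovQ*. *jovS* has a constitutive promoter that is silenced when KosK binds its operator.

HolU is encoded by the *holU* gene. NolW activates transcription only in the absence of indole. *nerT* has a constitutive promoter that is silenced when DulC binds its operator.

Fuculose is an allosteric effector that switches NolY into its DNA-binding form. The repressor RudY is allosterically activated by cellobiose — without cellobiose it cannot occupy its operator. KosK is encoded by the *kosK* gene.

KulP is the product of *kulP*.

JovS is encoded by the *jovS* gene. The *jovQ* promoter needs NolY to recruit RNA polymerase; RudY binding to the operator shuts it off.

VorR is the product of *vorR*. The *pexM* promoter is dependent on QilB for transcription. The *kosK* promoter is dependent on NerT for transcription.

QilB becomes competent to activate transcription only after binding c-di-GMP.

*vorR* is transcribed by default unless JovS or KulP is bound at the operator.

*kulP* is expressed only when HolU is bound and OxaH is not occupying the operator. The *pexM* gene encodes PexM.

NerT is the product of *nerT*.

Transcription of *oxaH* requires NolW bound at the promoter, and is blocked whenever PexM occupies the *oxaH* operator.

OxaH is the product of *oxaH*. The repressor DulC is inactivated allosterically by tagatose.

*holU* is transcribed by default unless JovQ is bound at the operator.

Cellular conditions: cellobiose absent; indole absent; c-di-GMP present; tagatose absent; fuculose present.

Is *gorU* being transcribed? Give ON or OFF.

ON

Tagatose is absent, so DulC is active.
With repressor DulC bound, *nerT* is not transcribed.
So NerT is not produced.
Required activator NerT is absent, so *kosK* is not transcribed.
So KosK is not produced.
With no repressor bound, *jovS* is transcribed.
So JovS is produced and active.
Indole is absent, so NolW is active.
c-di-GMP is present, so QilB is active.
No repressor is bound and QilB is active, so *pexM* is transcribed.
So PexM is produced and active.
With repressor PexM bound, *oxaH* is not transcribed.
So OxaH is not produced.
Cellobiose is absent, so RudY is inactive.
Fuculose is present, so NolY is active.
No repressor is bound and NolY is active, so *jovQ* is transcribed.
So JovQ is produced and active.
With repressor JovQ bound, *holU* is not transcribed.
So HolU is not produced.
Required activator HolU is absent, so *kulP* is not transcribed.
So KulP is not produced.
With repressor JovS bound, *vorR* is not transcribed.
So VorR is not produced.
With no repressor bound, *gorU* is transcribed.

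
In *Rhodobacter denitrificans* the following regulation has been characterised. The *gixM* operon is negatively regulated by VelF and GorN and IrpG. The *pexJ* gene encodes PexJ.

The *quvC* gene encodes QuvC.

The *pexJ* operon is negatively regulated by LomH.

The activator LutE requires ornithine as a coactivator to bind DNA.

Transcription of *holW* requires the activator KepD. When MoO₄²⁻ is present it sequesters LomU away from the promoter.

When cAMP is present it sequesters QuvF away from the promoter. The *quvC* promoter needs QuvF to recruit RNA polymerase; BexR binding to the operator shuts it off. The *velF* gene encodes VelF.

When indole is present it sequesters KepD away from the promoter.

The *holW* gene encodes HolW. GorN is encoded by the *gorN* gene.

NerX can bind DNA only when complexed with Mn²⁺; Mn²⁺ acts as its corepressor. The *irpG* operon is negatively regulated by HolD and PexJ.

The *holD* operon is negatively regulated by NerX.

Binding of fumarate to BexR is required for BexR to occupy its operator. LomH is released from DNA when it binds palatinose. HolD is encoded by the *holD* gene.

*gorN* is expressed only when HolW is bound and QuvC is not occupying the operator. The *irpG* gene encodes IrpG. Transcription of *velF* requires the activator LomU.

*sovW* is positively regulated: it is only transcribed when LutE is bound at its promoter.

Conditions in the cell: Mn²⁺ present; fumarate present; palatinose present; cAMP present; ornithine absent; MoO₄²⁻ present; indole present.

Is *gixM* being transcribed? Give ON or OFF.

MoO₄²⁻ is present, so LomU is inactive.
Required activator LomU is absent, so *velF* is not transcribed.
So VelF is not produced.
Indole is present, so KepD is inactive.
Required activator KepD is absent, so *holW* is not transcribed.
So HolW is not produced.
cAMP is present, so QuvF is inactive.
Fumarate is present, so BexR is active.
With repressor BexR bound, *quvC* is not transcribed.
So QuvC is not produced.
Required activator HolW is absent, so *gorN* is not transcribed.
So GorN is not produced.
Mn²⁺ is present, so NerX is active.
With repressor NerX bound, *holD* is not transcribed.
So HolD is not produced.
Palatinose is present, so LomH is inactive.
With no repressor bound, *pexJ* is transcribed.
So PexJ is produced and active.
With repressor PexJ bound, *irpG* is not transcribed.
So IrpG is not produced.
With no repressor bound, *gixM* is transcribed.

ON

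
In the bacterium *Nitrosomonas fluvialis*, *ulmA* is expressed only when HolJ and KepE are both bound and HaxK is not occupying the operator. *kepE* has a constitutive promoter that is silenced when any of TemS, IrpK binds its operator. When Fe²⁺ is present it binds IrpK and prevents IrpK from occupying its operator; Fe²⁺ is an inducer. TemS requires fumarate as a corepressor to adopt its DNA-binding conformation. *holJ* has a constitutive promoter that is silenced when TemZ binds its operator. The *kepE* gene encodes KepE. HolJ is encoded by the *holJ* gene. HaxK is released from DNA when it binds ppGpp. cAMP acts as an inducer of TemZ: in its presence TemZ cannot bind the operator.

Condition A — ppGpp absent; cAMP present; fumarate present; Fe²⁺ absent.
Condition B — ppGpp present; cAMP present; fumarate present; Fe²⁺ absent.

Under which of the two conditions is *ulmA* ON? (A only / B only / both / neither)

Condition A:
ppGpp is absent, so HaxK is active.
cAMP is present, so TemZ is inactive.
With no repressor bound, *holJ* is transcribed.
So HolJ is produced and active.
Fumarate is present, so TemS is active.
Fe²⁺ is absent, so IrpK is active.
With repressor TemS bound, *kepE* is not transcribed.
So KepE is not produced.
With repressor HaxK bound, *ulmA* is not transcribed.
→ *ulmA* is OFF in A.
Condition B:
ppGpp is present, so HaxK is inactive.
cAMP is present, so TemZ is inactive.
With no repressor bound, *holJ* is transcribed.
So HolJ is produced and active.
Fumarate is present, so TemS is active.
Fe²⁺ is absent, so IrpK is active.
With repressor TemS bound, *kepE* is not transcribed.
So KepE is not produced.
Required activator KepE is absent, so *ulmA* is not transcribed.
→ *ulmA* is OFF in B.

neither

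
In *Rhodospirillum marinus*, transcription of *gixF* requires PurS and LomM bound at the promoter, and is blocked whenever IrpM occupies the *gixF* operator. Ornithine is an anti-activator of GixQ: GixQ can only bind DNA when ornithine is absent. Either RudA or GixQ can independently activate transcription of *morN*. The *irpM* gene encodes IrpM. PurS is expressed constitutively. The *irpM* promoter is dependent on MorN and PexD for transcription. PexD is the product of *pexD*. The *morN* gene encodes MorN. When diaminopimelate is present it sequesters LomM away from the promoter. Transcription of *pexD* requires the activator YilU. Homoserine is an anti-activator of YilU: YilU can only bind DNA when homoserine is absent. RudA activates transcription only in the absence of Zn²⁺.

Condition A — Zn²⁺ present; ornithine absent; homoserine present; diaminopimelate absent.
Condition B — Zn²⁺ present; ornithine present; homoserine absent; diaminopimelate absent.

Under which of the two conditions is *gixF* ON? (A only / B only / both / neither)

Condition A:
Zn²⁺ is present, so RudA is inactive.
Ornithine is absent, so GixQ is active.
Activator GixQ is present, so *morN* is transcribed.
So MorN is produced and active.
Homoserine is present, so YilU is inactive.
Required activator YilU is absent, so *pexD* is not transcribed.
So PexD is not produced.
Required activator PexD is absent, so *irpM* is not transcribed.
So IrpM is not produced.
PurS is produced constitutively and is active.
Diaminopimelate is absent, so LomM is active.
No repressor is bound and PurS and LomM are active, so *gixF* is transcribed.
→ *gixF* is ON in A.
Condition B:
Zn²⁺ is present, so RudA is inactive.
Ornithine is present, so GixQ is inactive.
No activator is available at the *morN* promoter, so *morN* is not transcribed.
So MorN is not produced.
Homoserine is absent, so YilU is active.
No repressor is bound and YilU is active, so *pexD* is transcribed.
So PexD is produced and active.
Required activator MorN is absent, so *irpM* is not transcribed.
So IrpM is not produced.
PurS is produced constitutively and is active.
Diaminopimelate is absent, so LomM is active.
No repressor is bound and PurS and LomM are active, so *gixF* is transcribed.
→ *gixF* is ON in B.

both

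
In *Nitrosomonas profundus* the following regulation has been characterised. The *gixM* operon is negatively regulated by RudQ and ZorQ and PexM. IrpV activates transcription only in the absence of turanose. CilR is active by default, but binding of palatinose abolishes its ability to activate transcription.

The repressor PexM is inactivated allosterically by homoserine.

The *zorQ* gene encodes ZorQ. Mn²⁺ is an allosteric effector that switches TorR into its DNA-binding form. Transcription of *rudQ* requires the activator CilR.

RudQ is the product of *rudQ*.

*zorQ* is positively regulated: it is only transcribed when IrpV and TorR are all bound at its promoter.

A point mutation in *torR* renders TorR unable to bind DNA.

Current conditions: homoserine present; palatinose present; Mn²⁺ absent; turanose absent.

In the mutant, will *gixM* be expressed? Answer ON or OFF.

ON

Palatinose is present, so CilR is inactive.
Required activator CilR is absent, so *rudQ* is not transcribed.
So RudQ is not produced.
Turanose is absent, so IrpV is active.
TorR is non-functional in this strain, so it has no effect.
Required activator TorR is absent, so *zorQ* is not transcribed.
So ZorQ is not produced.
Homoserine is present, so PexM is inactive.
With no repressor bound, *gixM* is transcribed.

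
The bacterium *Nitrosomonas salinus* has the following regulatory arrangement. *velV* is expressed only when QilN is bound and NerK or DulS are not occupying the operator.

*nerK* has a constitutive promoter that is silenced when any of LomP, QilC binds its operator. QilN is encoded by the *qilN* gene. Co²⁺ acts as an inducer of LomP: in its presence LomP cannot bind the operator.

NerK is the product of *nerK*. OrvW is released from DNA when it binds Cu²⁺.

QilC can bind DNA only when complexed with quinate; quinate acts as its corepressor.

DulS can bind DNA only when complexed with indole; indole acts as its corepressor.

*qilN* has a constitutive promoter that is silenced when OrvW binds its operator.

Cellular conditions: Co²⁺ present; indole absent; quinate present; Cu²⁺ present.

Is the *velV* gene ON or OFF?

Co²⁺ is present, so LomP is inactive.
Quinate is present, so QilC is active.
With repressor QilC bound, *nerK* is not transcribed.
So NerK is not produced.
Cu²⁺ is present, so OrvW is inactive.
With no repressor bound, *qilN* is transcribed.
So QilN is produced and active.
Indole is absent, so DulS is inactive.
No repressor is bound and QilN is active, so *velV* is transcribed.

ON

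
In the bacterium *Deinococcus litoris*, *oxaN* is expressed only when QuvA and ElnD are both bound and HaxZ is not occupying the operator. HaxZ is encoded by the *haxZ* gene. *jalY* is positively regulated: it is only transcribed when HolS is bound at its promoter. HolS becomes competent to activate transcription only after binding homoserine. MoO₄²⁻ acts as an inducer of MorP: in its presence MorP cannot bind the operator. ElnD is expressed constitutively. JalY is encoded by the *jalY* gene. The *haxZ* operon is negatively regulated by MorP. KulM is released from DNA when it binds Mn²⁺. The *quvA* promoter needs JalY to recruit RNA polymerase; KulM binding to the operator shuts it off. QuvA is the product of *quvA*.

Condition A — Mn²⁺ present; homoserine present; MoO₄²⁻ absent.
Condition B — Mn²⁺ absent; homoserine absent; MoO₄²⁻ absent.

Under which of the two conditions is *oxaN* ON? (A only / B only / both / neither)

Condition A:
Mn²⁺ is present, so KulM is inactive.
Homoserine is present, so HolS is active.
No repressor is bound and HolS is active, so *jalY* is transcribed.
So JalY is produced and active.
No repressor is bound and JalY is active, so *quvA* is transcribed.
So QuvA is produced and active.
ElnD is produced constitutively and is active.
MoO₄²⁻ is absent, so MorP is active.
With repressor MorP bound, *haxZ* is not transcribed.
So HaxZ is not produced.
No repressor is bound and QuvA and ElnD are active, so *oxaN* is transcribed.
→ *oxaN* is ON in A.
Condition B:
Mn²⁺ is absent, so KulM is active.
Homoserine is absent, so HolS is inactive.
Required activator HolS is absent, so *jalY* is not transcribed.
So JalY is not produced.
With repressor KulM bound, *quvA* is not transcribed.
So QuvA is not produced.
ElnD is produced constitutively and is active.
MoO₄²⁻ is absent, so MorP is active.
With repressor MorP bound, *haxZ* is not transcribed.
So HaxZ is not produced.
Required activator QuvA is absent, so *oxaN* is not transcribed.
→ *oxaN* is OFF in B.

A only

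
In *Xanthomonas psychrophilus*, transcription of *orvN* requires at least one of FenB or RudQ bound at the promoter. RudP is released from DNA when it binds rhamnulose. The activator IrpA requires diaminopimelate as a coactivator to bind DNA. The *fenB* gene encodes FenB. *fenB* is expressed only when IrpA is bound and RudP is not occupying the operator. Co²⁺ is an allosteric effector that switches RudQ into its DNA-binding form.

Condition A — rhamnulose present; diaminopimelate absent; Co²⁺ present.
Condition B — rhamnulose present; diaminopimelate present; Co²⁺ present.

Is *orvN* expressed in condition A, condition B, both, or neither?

both

Condition A:
Rhamnulose is present, so RudP is inactive.
Diaminopimelate is absent, so IrpA is inactive.
Required activator IrpA is absent, so *fenB* is not transcribed.
So FenB is not produced.
Co²⁺ is present, so RudQ is active.
Activator RudQ is present, so *orvN* is transcribed.
→ *orvN* is ON in A.
Condition B:
Rhamnulose is present, so RudP is inactive.
Diaminopimelate is present, so IrpA is active.
No repressor is bound and IrpA is active, so *fenB* is transcribed.
So FenB is produced and active.
Co²⁺ is present, so RudQ is active.
Activator FenB is present, so *orvN* is transcribed.
→ *orvN* is ON in B.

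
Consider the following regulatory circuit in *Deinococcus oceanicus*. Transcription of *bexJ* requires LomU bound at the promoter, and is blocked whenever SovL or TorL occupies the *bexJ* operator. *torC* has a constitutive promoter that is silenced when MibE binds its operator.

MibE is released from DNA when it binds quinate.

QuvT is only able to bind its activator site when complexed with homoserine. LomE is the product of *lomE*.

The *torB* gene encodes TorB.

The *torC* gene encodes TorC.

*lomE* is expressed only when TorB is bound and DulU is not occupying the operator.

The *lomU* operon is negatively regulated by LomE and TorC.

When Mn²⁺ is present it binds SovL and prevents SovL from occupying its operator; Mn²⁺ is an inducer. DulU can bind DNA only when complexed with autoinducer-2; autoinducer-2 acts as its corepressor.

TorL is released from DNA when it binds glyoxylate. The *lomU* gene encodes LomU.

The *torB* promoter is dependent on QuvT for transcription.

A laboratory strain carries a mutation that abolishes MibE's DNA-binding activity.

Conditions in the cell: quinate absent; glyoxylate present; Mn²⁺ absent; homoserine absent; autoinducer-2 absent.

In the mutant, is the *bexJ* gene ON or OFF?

OFF

Mn²⁺ is absent, so SovL is active.
Autoinducer-2 is absent, so DulU is inactive.
Homoserine is absent, so QuvT is inactive.
Required activator QuvT is absent, so *torB* is not transcribed.
So TorB is not produced.
Required activator TorB is absent, so *lomE* is not transcribed.
So LomE is not produced.
MibE is non-functional in this strain, so it has no effect.
With no repressor bound, *torC* is transcribed.
So TorC is produced and active.
With repressor TorC bound, *lomU* is not transcribed.
So LomU is not produced.
Glyoxylate is present, so TorL is inactive.
With repressor SovL bound, *bexJ* is not transcribed.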